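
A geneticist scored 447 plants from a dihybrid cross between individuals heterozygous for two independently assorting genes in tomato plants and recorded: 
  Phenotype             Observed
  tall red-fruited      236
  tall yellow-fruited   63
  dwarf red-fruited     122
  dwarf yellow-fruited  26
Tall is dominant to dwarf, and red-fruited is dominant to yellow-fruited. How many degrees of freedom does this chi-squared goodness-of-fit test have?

3

A dihybrid F₂ with independent assortment and complete dominance at both loci gives a 9:3:3:1 phenotypic ratio.
A goodness-of-fit test with 4 phenotype classes has df = 4 − 1 = 3.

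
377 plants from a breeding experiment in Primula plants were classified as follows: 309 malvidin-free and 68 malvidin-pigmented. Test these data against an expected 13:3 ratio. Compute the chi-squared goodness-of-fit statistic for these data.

Under the 13:3 hypothesis (Σ ratio = 16, N = 377):
  malvidin-free: 377 × 13/16 = 306.3125
  malvidin-pigmented: 377 × 3/16 = 70.6875
χ² = Σ (O − E)² / E
  malvidin-free: (309 − 306.3125)² / 306.3125 = 0.0236
  malvidin-pigmented: (68 − 70.6875)² / 70.6875 = 0.1022
χ² = 0.0236 + 0.1022 = 0.1258 ≈ 0.126

0.126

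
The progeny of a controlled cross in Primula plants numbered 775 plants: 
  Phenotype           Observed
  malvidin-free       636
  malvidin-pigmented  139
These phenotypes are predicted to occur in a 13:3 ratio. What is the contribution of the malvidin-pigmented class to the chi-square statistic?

Expected counts for N = 775 under a 13:3 ratio (total parts = 16):
  malvidin-free: 775 × 13/16 = 629.6875
  malvidin-pigmented: 775 × 3/16 = 145.3125
Contribution of malvidin-pigmented: (139 − 145.3125)² / 145.3125 = 0.2742

0.274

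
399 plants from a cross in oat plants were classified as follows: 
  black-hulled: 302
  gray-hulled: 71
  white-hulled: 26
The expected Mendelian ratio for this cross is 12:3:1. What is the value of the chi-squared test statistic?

0.265

Expected counts for N = 399 under a 12:3:1 ratio (total parts = 16):
  black-hulled: 399 × 12/16 = 299.25
  gray-hulled: 399 × 3/16 = 74.8125
  white-hulled: 399 × 1/16 = 24.9375
χ² = Σ (O − E)² / E
  black-hulled: (302 − 299.25)² / 299.25 = 0.0253
  gray-hulled: (71 − 74.8125)² / 74.8125 = 0.1943
  white-hulled: (26 − 24.9375)² / 24.9375 = 0.0453
χ² = 0.0253 + 0.1943 + 0.0453 = 0.2649 ≈ 0.265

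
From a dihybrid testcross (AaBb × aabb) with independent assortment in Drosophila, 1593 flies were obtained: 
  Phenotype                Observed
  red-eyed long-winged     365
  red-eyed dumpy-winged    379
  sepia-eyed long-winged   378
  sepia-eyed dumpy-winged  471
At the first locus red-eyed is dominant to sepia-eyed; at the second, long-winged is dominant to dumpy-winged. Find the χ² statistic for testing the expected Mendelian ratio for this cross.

A dihybrid testcross with independent assortment gives a 1:1:1:1 ratio.
The 1:1:1:1 ratio has 4 parts, so with N = 1593 the expected counts are:
  red-eyed long-winged: 1593 × 1/4 = 398.25
  red-eyed dumpy-winged: 1593 × 1/4 = 398.25
  sepia-eyed long-winged: 1593 × 1/4 = 398.25
  sepia-eyed dumpy-winged: 1593 × 1/4 = 398.25
χ² = Σ (O − E)² / E
  red-eyed long-winged: (365 − 398.25)² / 398.25 = 2.7761
  red-eyed dumpy-winged: (379 − 398.25)² / 398.25 = 0.9305
  sepia-eyed long-winged: (378 − 398.25)² / 398.25 = 1.0297
  sepia-eyed dumpy-winged: (471 − 398.25)² / 398.25 = 13.2895
χ² = 2.7761 + 0.9305 + 1.0297 + 13.2895 = 18.0258 ≈ 18.026

18.026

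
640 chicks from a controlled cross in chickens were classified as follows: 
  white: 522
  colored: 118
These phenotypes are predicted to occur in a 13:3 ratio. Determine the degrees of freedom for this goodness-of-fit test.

A goodness-of-fit test with 2 phenotype classes has df = 2 − 1 = 1.

1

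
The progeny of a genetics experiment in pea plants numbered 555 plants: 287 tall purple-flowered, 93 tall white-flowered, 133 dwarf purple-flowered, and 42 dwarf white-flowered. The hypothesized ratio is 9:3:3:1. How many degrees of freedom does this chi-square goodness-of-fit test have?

3

A goodness-of-fit test with 4 phenotype classes has df = 4 − 1 = 3.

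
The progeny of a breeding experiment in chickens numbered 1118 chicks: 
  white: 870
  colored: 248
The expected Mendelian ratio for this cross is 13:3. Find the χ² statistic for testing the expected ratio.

8.646

Expected counts for N = 1118 under a 13:3 ratio (total parts = 16):
  white: 1118 × 13/16 = 908.375
  colored: 1118 × 3/16 = 209.625
χ² = Σ (O − E)² / E
  white: (870 − 908.375)² / 908.375 = 1.6212
  colored: (248 − 209.625)² / 209.625 = 7.0251
χ² = 1.6212 + 7.0251 = 8.6463 ≈ 8.646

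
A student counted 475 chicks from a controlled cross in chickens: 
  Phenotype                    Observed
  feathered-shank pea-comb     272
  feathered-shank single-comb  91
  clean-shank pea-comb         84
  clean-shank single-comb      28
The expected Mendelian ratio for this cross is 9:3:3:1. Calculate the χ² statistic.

Total ratio parts = 16. Expected numbers out of 475:
  feathered-shank pea-comb: 475 × 9/16 = 267.1875
  feathered-shank single-comb: 475 × 3/16 = 89.0625
  clean-shank pea-comb: 475 × 3/16 = 89.0625
  clean-shank single-comb: 475 × 1/16 = 29.6875
χ² = Σ (O − E)² / E
  feathered-shank pea-comb: (272 − 267.1875)² / 267.1875 = 0.0867
  feathered-shank single-comb: (91 − 89.0625)² / 89.0625 = 0.0421
  clean-shank pea-comb: (84 − 89.0625)² / 89.0625 = 0.2878
  clean-shank single-comb: (28 − 29.6875)² / 29.6875 = 0.0959
χ² = 0.0867 + 0.0421 + 0.2878 + 0.0959 = 0.5125 ≈ 0.513

0.513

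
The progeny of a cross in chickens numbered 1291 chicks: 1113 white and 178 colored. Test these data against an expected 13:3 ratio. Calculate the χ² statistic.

20.867

Total ratio parts = 16. Expected numbers out of 1291:
  white: 1291 × 13/16 = 1048.9375
  colored: 1291 × 3/16 = 242.0625
χ² = Σ (O − E)² / E
  white: (1113 − 1048.9375)² / 1048.9375 = 3.9125
  colored: (178 − 242.0625)² / 242.0625 = 16.9543
χ² = 3.9125 + 16.9543 = 20.8668 ≈ 20.867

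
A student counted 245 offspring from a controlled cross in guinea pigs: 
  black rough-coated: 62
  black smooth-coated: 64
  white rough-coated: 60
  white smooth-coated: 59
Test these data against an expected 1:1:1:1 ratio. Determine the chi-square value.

0.241

Expected counts for N = 245 under a 1:1:1:1 ratio (total parts = 4):
  black rough-coated: 245 × 1/4 = 61.25
  black smooth-coated: 245 × 1/4 = 61.25
  white rough-coated: 245 × 1/4 = 61.25
  white smooth-coated: 245 × 1/4 = 61.25
χ² = Σ (O − E)² / E
  black rough-coated: (62 − 61.25)² / 61.25 = 0.0092
  black smooth-coated: (64 − 61.25)² / 61.25 = 0.1235
  white rough-coated: (60 − 61.25)² / 61.25 = 0.0255
  white smooth-coated: (59 − 61.25)² / 61.25 = 0.0827
χ² = 0.0092 + 0.1235 + 0.0255 + 0.0827 = 0.2409 ≈ 0.241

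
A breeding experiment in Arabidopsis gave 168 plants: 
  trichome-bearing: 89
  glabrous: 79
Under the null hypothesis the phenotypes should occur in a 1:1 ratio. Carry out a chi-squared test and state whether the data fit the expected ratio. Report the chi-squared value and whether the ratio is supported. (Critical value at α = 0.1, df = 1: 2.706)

0.595; consistent

The 1:1 ratio has 2 parts, so with N = 168 the expected counts are:
  trichome-bearing: 168 × 1/2 = 84
  glabrous: 168 × 1/2 = 84
χ² = Σ (O − E)² / E
  trichome-bearing: (89 − 84)² / 84 = 0.2976
  glabrous: (79 − 84)² / 84 = 0.2976
χ² = 0.2976 + 0.2976 = 0.5952 ≈ 0.595
Degrees of freedom = 2 − 1 = 1; critical value at α = 0.1 is 2.706.
Since 0.595 < 2.706, we fail to reject the null hypothesis — the data are consistent with the 1:1 ratio.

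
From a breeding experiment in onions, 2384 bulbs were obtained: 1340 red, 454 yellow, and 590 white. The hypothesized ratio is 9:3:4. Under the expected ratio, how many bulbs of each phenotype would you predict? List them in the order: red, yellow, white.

The 9:3:4 ratio has 16 parts, so with N = 2384 the expected counts are:
  red: 2384 × 9/16 = 1341
  yellow: 2384 × 3/16 = 447
  white: 2384 × 4/16 = 596

1341, 447, 596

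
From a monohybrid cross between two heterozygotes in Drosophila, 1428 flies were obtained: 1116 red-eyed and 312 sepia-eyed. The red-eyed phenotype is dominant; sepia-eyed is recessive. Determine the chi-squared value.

7.563

For a monohybrid cross between heterozygotes with complete dominance, the expected phenotypic ratio is 3:1.
The 3:1 ratio has 4 parts, so with N = 1428 the expected counts are:
  red-eyed: 1428 × 3/4 = 1071
  sepia-eyed: 1428 × 1/4 = 357
χ² = Σ (O − E)² / E
  red-eyed: (1116 − 1071)² / 1071 = 1.8908
  sepia-eyed: (312 − 357)² / 357 = 5.6723
χ² = 1.8908 + 5.6723 = 7.5631 ≈ 7.563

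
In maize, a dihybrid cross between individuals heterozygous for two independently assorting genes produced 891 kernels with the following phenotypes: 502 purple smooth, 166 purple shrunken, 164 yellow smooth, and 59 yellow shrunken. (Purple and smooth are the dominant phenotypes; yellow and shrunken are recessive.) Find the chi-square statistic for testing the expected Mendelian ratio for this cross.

0.261

A dihybrid F₂ with independent assortment and complete dominance at both loci gives a 9:3:3:1 phenotypic ratio.
The 9:3:3:1 ratio has 16 parts, so with N = 891 the expected counts are:
  purple smooth: 891 × 9/16 = 501.1875
  purple shrunken: 891 × 3/16 = 167.0625
  yellow smooth: 891 × 3/16 = 167.0625
  yellow shrunken: 891 × 1/16 = 55.6875
χ² = Σ (O − E)² / E
  purple smooth: (502 − 501.1875)² / 501.1875 = 0.0013
  purple shrunken: (166 − 167.0625)² / 167.0625 = 0.0068
  yellow smooth: (164 − 167.0625)² / 167.0625 = 0.0561
  yellow shrunken: (59 − 55.6875)² / 55.6875 = 0.1970
χ² = 0.0013 + 0.0068 + 0.0561 + 0.1970 = 0.2612 ≈ 0.261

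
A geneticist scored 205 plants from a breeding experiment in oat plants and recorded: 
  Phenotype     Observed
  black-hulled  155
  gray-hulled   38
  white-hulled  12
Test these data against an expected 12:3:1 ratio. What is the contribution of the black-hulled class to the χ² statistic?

Under the 12:3:1 hypothesis (Σ ratio = 16, N = 205):
  black-hulled: 205 × 12/16 = 153.75
  gray-hulled: 205 × 3/16 = 38.4375
  white-hulled: 205 × 1/16 = 12.8125
Contribution of black-hulled: (155 − 153.75)² / 153.75 = 0.0102

0.010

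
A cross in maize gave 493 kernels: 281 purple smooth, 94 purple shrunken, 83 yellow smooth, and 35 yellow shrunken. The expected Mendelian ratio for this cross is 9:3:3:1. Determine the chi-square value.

1.608

Total ratio parts = 16. Expected numbers out of 493:
  purple smooth: 493 × 9/16 = 277.3125
  purple shrunken: 493 × 3/16 = 92.4375
  yellow smooth: 493 × 3/16 = 92.4375
  yellow shrunken: 493 × 1/16 = 30.8125
χ² = Σ (O − E)² / E
  purple smooth: (281 − 277.3125)² / 277.3125 = 0.0490
  purple shrunken: (94 − 92.4375)² / 92.4375 = 0.0264
  yellow smooth: (83 − 92.4375)² / 92.4375 = 0.9635
  yellow shrunken: (35 − 30.8125)² / 30.8125 = 0.5691
χ² = 0.0490 + 0.0264 + 0.9635 + 0.5691 = 1.608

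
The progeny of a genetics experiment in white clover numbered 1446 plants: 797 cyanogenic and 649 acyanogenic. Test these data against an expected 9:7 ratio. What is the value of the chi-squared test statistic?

0.754

Total ratio parts = 16. Expected numbers out of 1446:
  cyanogenic: 1446 × 9/16 = 813.375
  acyanogenic: 1446 × 7/16 = 632.625
χ² = Σ (O − E)² / E
  cyanogenic: (797 − 813.375)² / 813.375 = 0.3297
  acyanogenic: (649 − 632.625)² / 632.625 = 0.4239
χ² = 0.3297 + 0.4239 = 0.7536 ≈ 0.754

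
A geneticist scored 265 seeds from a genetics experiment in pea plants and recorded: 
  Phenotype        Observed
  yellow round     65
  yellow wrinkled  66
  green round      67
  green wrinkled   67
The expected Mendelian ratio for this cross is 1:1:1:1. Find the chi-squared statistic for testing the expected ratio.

0.042

Expected counts for N = 265 under a 1:1:1:1 ratio (total parts = 4):
  yellow round: 265 × 1/4 = 66.25
  yellow wrinkled: 265 × 1/4 = 66.25
  green round: 265 × 1/4 = 66.25
  green wrinkled: 265 × 1/4 = 66.25
χ² = Σ (O − E)² / E
  yellow round: (65 − 66.25)² / 66.25 = 0.0236
  yellow wrinkled: (66 − 66.25)² / 66.25 = 0.0009
  green round: (67 − 66.25)² / 66.25 = 0.0085
  green wrinkled: (67 − 66.25)² / 66.25 = 0.0085
χ² = 0.0236 + 0.0009 + 0.0085 + 0.0085 = 0.0415 ≈ 0.042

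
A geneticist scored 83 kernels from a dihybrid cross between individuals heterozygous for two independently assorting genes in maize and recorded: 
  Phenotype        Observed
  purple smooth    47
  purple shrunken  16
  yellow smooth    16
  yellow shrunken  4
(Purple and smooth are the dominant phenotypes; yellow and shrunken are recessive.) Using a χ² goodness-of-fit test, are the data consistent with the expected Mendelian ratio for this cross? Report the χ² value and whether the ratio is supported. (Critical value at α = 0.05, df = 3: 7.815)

A dihybrid F₂ with independent assortment and complete dominance at both loci gives a 9:3:3:1 phenotypic ratio.
The 9:3:3:1 ratio has 16 parts, so with N = 83 the expected counts are:
  purple smooth: 83 × 9/16 = 46.6875
  purple shrunken: 83 × 3/16 = 15.5625
  yellow smooth: 83 × 3/16 = 15.5625
  yellow shrunken: 83 × 1/16 = 5.1875
χ² = Σ (O − E)² / E
  purple smooth: (47 − 46.6875)² / 46.6875 = 0.0021
  purple shrunken: (16 − 15.5625)² / 15.5625 = 0.0123
  yellow smooth: (16 − 15.5625)² / 15.5625 = 0.0123
  yellow shrunken: (4 − 5.1875)² / 5.1875 = 0.2718
χ² = 0.0021 + 0.0123 + 0.0123 + 0.2718 = 0.2985 ≈ 0.299
Degrees of freedom = 4 − 1 = 3; critical value at α = 0.05 is 7.815.
Since 0.299 < 7.815, we fail to reject the null hypothesis — the data are consistent with the 9:3:3:1 ratio.

0.299; consistent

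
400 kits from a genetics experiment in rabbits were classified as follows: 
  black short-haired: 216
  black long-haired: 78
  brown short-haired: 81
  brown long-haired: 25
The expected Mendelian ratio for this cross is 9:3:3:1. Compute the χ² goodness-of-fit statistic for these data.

0.960

Under the 9:3:3:1 hypothesis (Σ ratio = 16, N = 400):
  black short-haired: 400 × 9/16 = 225
  black long-haired: 400 × 3/16 = 75
  brown short-haired: 400 × 3/16 = 75
  brown long-haired: 400 × 1/16 = 25
χ² = Σ (O − E)² / E
  black short-haired: (216 − 225)² / 225 = 0.3600
  black long-haired: (78 − 75)² / 75 = 0.1200
  brown short-haired: (81 − 75)² / 75 = 0.4800
  brown long-haired: (25 − 25)² / 25 = 0.0000
χ² = 0.3600 + 0.1200 + 0.4800 + 0.0000 = 0.960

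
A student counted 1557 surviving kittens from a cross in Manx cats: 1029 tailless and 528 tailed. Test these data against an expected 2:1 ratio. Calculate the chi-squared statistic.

The 2:1 ratio has 3 parts, so with N = 1557 the expected counts are:
  tailless: 1557 × 2/3 = 1038
  tailed: 1557 × 1/3 = 519
χ² = Σ (O − E)² / E
  tailless: (1029 − 1038)² / 1038 = 0.0780
  tailed: (528 − 519)² / 519 = 0.1561
χ² = 0.0780 + 0.1561 = 0.2341 ≈ 0.234

0.234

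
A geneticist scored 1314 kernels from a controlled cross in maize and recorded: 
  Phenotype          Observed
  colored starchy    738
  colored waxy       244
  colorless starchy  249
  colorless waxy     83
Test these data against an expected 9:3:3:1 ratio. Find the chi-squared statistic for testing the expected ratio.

Under the 9:3:3:1 hypothesis (Σ ratio = 16, N = 1314):
  colored starchy: 1314 × 9/16 = 739.125
  colored waxy: 1314 × 3/16 = 246.375
  colorless starchy: 1314 × 3/16 = 246.375
  colorless waxy: 1314 × 1/16 = 82.125
χ² = Σ (O − E)² / E
  colored starchy: (738 − 739.125)² / 739.125 = 0.0017
  colored waxy: (244 − 246.375)² / 246.375 = 0.0229
  colorless starchy: (249 − 246.375)² / 246.375 = 0.0280
  colorless waxy: (83 − 82.125)² / 82.125 = 0.0093
χ² = 0.0017 + 0.0229 + 0.0280 + 0.0093 = 0.0619 ≈ 0.062

0.062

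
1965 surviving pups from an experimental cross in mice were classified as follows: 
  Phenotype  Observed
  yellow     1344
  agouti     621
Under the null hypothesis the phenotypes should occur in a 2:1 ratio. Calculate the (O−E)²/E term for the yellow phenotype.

0.882

Total ratio parts = 3. Expected numbers out of 1965:
  yellow: 1965 × 2/3 = 1310
  agouti: 1965 × 1/3 = 655
Contribution of yellow: (1344 − 1310)² / 1310 = 0.8824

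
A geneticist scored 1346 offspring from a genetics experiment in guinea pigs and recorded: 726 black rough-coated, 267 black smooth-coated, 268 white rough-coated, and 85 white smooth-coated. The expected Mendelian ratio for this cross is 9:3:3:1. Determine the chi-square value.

The 9:3:3:1 ratio has 16 parts, so with N = 1346 the expected counts are:
  black rough-coated: 1346 × 9/16 = 757.125
  black smooth-coated: 1346 × 3/16 = 252.375
  white rough-coated: 1346 × 3/16 = 252.375
  white smooth-coated: 1346 × 1/16 = 84.125
χ² = Σ (O − E)² / E
  black rough-coated: (726 − 757.125)² / 757.125 = 1.2795
  black smooth-coated: (267 − 252.375)² / 252.375 = 0.8475
  white rough-coated: (268 − 252.375)² / 252.375 = 0.9674
  white smooth-coated: (85 − 84.125)² / 84.125 = 0.0091
χ² = 1.2795 + 0.8475 + 0.9674 + 0.0091 = 3.1035 ≈ 3.104

3.104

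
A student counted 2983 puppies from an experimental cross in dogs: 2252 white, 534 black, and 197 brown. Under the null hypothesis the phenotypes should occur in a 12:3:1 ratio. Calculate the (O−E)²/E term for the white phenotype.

Under the 12:3:1 hypothesis (Σ ratio = 16, N = 2983):
  white: 2983 × 12/16 = 2237.25
  black: 2983 × 3/16 = 559.3125
  brown: 2983 × 1/16 = 186.4375
Contribution of white: (2252 − 2237.25)² / 2237.25 = 0.0972

0.097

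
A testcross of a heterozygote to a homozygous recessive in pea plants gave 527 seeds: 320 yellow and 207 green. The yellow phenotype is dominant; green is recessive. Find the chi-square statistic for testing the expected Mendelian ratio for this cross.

24.230

A testcross of a heterozygote (Aa × aa) gives a 1:1 phenotypic ratio.
Expected counts for N = 527 under a 1:1 ratio (total parts = 2):
  yellow: 527 × 1/2 = 263.5
  green: 527 × 1/2 = 263.5
χ² = Σ (O − E)² / E
  yellow: (320 − 263.5)² / 263.5 = 12.1148
  green: (207 − 263.5)² / 263.5 = 12.1148
χ² = 12.1148 + 12.1148 = 24.2296 ≈ 24.230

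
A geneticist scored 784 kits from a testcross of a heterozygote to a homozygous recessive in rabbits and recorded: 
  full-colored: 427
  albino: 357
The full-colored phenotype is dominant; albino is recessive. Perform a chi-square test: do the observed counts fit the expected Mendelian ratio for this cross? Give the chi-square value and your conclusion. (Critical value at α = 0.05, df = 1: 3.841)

A testcross of a heterozygote (Aa × aa) gives a 1:1 phenotypic ratio.
Under the 1:1 hypothesis (Σ ratio = 2, N = 784):
  full-colored: 784 × 1/2 = 392
  albino: 784 × 1/2 = 392
χ² = Σ (O − E)² / E
  full-colored: (427 − 392)² / 392 = 3.1250
  albino: (357 − 392)² / 392 = 3.1250
χ² = 3.1250 + 3.1250 = 6.250
Degrees of freedom = 2 − 1 = 1; critical value at α = 0.05 is 3.841.
Since 6.250 > 3.841, we reject the null hypothesis — the data do not fit the 1:1 ratio.

6.250; not consistent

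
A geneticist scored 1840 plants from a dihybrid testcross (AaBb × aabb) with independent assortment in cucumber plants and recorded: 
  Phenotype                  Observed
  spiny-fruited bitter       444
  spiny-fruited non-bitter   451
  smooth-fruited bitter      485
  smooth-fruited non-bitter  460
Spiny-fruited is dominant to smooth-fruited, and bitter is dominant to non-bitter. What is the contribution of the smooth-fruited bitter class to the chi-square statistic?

1.359

A dihybrid testcross with independent assortment gives a 1:1:1:1 ratio.
The 1:1:1:1 ratio has 4 parts, so with N = 1840 the expected counts are:
  spiny-fruited bitter: 1840 × 1/4 = 460
  spiny-fruited non-bitter: 1840 × 1/4 = 460
  smooth-fruited bitter: 1840 × 1/4 = 460
  smooth-fruited non-bitter: 1840 × 1/4 = 460
Contribution of smooth-fruited bitter: (485 − 460)² / 460 = 1.3587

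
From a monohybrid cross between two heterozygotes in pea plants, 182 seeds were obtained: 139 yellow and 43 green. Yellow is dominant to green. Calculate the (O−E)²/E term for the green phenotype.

For a monohybrid cross between heterozygotes with complete dominance, the expected phenotypic ratio is 3:1.
Under the 3:1 hypothesis (Σ ratio = 4, N = 182):
  yellow: 182 × 3/4 = 136.5
  green: 182 × 1/4 = 45.5
Contribution of green: (43 − 45.5)² / 45.5 = 0.1374

0.137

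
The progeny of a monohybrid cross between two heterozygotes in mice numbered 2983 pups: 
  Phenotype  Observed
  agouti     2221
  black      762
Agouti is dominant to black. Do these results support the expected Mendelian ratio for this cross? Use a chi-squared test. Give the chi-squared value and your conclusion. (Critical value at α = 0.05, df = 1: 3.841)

For a monohybrid cross between heterozygotes with complete dominance, the expected phenotypic ratio is 3:1.
Under the 3:1 hypothesis (Σ ratio = 4, N = 2983):
  agouti: 2983 × 3/4 = 2237.25
  black: 2983 × 1/4 = 745.75
χ² = Σ (O − E)² / E
  agouti: (2221 − 2237.25)² / 2237.25 = 0.1180
  black: (762 − 745.75)² / 745.75 = 0.3541
χ² = 0.1180 + 0.3541 = 0.4721 ≈ 0.472
Degrees of freedom = 2 − 1 = 1; critical value at α = 0.05 is 3.841.
Since 0.472 < 3.841, we fail to reject the null hypothesis — the data are consistent with the 3:1 ratio.

0.472; consistent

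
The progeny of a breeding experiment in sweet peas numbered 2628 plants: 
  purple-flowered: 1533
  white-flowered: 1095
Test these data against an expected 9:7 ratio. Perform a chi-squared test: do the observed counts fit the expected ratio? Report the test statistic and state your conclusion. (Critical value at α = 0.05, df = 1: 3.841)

Under the 9:7 hypothesis (Σ ratio = 16, N = 2628):
  purple-flowered: 2628 × 9/16 = 1478.25
  white-flowered: 2628 × 7/16 = 1149.75
χ² = Σ (O − E)² / E
  purple-flowered: (1533 − 1478.25)² / 1478.25 = 2.0278
  white-flowered: (1095 − 1149.75)² / 1149.75 = 2.6071
χ² = 2.0278 + 2.6071 = 4.6349 ≈ 4.635
Degrees of freedom = 2 − 1 = 1; critical value at α = 0.05 is 3.841.
Since 4.635 > 3.841, we reject the null hypothesis — the data do not fit the 9:7 ratio.

4.635; not consistent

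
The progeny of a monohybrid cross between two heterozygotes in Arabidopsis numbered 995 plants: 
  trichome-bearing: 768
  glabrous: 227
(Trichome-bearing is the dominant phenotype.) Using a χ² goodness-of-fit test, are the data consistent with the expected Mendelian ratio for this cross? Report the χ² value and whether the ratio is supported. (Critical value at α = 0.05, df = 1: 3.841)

2.536; consistent

For a monohybrid cross between heterozygotes with complete dominance, the expected phenotypic ratio is 3:1.
Under the 3:1 hypothesis (Σ ratio = 4, N = 995):
  trichome-bearing: 995 × 3/4 = 746.25
  glabrous: 995 × 1/4 = 248.75
χ² = Σ (O − E)² / E
  trichome-bearing: (768 − 746.25)² / 746.25 = 0.6339
  glabrous: (227 − 248.75)² / 248.75 = 1.9018
χ² = 0.6339 + 1.9018 = 2.5357 ≈ 2.536
Degrees of freedom = 2 − 1 = 1; critical value at α = 0.05 is 3.841.
Since 2.536 < 3.841, we fail to reject the null hypothesis — the data are consistent with the 3:1 ratio.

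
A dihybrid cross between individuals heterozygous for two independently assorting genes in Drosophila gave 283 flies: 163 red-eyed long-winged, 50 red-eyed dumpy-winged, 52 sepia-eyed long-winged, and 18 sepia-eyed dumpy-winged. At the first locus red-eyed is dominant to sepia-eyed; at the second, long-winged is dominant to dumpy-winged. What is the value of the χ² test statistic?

0.295

A dihybrid F₂ with independent assortment and complete dominance at both loci gives a 9:3:3:1 phenotypic ratio.
Under the 9:3:3:1 hypothesis (Σ ratio = 16, N = 283):
  red-eyed long-winged: 283 × 9/16 = 159.1875
  red-eyed dumpy-winged: 283 × 3/16 = 53.0625
  sepia-eyed long-winged: 283 × 3/16 = 53.0625
  sepia-eyed dumpy-winged: 283 × 1/16 = 17.6875
χ² = Σ (O − E)² / E
  red-eyed long-winged: (163 − 159.1875)² / 159.1875 = 0.0913
  red-eyed dumpy-winged: (50 − 53.0625)² / 53.0625 = 0.1768
  sepia-eyed long-winged: (52 − 53.0625)² / 53.0625 = 0.0213
  sepia-eyed dumpy-winged: (18 − 17.6875)² / 17.6875 = 0.0055
χ² = 0.0913 + 0.1768 + 0.0213 + 0.0055 = 0.2949 ≈ 0.295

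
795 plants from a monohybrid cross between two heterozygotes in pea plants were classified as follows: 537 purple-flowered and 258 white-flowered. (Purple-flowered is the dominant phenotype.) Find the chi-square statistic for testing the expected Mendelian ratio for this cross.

For a monohybrid cross between heterozygotes with complete dominance, the expected phenotypic ratio is 3:1.
Expected counts for N = 795 under a 3:1 ratio (total parts = 4):
  purple-flowered: 795 × 3/4 = 596.25
  white-flowered: 795 × 1/4 = 198.75
χ² = Σ (O − E)² / E
  purple-flowered: (537 − 596.25)² / 596.25 = 5.8877
  white-flowered: (258 − 198.75)² / 198.75 = 17.6632
χ² = 5.8877 + 17.6632 = 23.5509 ≈ 23.551

23.551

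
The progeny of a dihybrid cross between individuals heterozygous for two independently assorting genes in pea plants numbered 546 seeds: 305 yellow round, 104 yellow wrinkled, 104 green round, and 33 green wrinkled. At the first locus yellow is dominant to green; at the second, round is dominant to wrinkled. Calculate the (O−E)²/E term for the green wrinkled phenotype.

0.037

A dihybrid F₂ with independent assortment and complete dominance at both loci gives a 9:3:3:1 phenotypic ratio.
Under the 9:3:3:1 hypothesis (Σ ratio = 16, N = 546):
  yellow round: 546 × 9/16 = 307.125
  yellow wrinkled: 546 × 3/16 = 102.375
  green round: 546 × 3/16 = 102.375
  green wrinkled: 546 × 1/16 = 34.125
Contribution of green wrinkled: (33 − 34.125)² / 34.125 = 0.0371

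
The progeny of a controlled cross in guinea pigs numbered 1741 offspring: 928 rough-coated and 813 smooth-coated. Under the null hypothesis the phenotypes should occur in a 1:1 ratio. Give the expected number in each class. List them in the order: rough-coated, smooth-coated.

Total ratio parts = 2. Expected numbers out of 1741:
  rough-coated: 1741 × 1/2 = 870.5
  smooth-coated: 1741 × 1/2 = 870.5

870.5, 870.5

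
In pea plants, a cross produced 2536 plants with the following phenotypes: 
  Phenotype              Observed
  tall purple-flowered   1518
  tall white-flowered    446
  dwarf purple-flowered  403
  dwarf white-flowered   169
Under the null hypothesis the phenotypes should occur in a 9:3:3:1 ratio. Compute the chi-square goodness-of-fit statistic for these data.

19.449

Total ratio parts = 16. Expected numbers out of 2536:
  tall purple-flowered: 2536 × 9/16 = 1426.5
  tall white-flowered: 2536 × 3/16 = 475.5
  dwarf purple-flowered: 2536 × 3/16 = 475.5
  dwarf white-flowered: 2536 × 1/16 = 158.5
χ² = Σ (O − E)² / E
  tall purple-flowered: (1518 − 1426.5)² / 1426.5 = 5.8691
  tall white-flowered: (446 − 475.5)² / 475.5 = 1.8302
  dwarf purple-flowered: (403 − 475.5)² / 475.5 = 11.0542
  dwarf white-flowered: (169 − 158.5)² / 158.5 = 0.6956
χ² = 5.8691 + 1.8302 + 11.0542 + 0.6956 = 19.4491 ≈ 19.449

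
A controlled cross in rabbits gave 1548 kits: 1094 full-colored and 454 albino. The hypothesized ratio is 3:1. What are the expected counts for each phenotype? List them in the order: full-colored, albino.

1161, 387

Expected counts for N = 1548 under a 3:1 ratio (total parts = 4):
  full-colored: 1548 × 3/4 = 1161
  albino: 1548 × 1/4 = 387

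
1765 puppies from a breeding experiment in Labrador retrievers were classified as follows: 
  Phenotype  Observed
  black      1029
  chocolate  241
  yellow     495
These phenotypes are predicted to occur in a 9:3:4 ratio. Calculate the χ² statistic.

32.308

The 9:3:4 ratio has 16 parts, so with N = 1765 the expected counts are:
  black: 1765 × 9/16 = 992.8125
  chocolate: 1765 × 3/16 = 330.9375
  yellow: 1765 × 4/16 = 441.25
χ² = Σ (O − E)² / E
  black: (1029 − 992.8125)² / 992.8125 = 1.3190
  chocolate: (241 − 330.9375)² / 330.9375 = 24.4419
  yellow: (495 − 441.25)² / 441.25 = 6.5475
χ² = 1.3190 + 24.4419 + 6.5475 = 32.3084 ≈ 32.308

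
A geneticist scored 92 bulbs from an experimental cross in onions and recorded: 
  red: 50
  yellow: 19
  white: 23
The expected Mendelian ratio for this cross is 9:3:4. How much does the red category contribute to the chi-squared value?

Total ratio parts = 16. Expected numbers out of 92:
  red: 92 × 9/16 = 51.75
  yellow: 92 × 3/16 = 17.25
  white: 92 × 4/16 = 23
Contribution of red: (50 − 51.75)² / 51.75 = 0.0592

0.059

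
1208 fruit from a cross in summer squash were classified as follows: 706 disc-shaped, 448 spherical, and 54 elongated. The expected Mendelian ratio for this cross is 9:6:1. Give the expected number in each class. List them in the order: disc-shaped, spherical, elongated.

679.5, 453, 75.5

Total ratio parts = 16. Expected numbers out of 1208:
  disc-shaped: 1208 × 9/16 = 679.5
  spherical: 1208 × 6/16 = 453
  elongated: 1208 × 1/16 = 75.5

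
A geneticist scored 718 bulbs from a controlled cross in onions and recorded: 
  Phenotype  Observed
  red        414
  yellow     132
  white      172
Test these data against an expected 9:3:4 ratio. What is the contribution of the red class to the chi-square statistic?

0.254

The 9:3:4 ratio has 16 parts, so with N = 718 the expected counts are:
  red: 718 × 9/16 = 403.875
  yellow: 718 × 3/16 = 134.625
  white: 718 × 4/16 = 179.5
Contribution of red: (414 − 403.875)² / 403.875 = 0.2538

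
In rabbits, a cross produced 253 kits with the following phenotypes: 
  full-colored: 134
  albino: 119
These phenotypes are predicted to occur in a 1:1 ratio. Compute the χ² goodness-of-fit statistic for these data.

Expected counts for N = 253 under a 1:1 ratio (total parts = 2):
  full-colored: 253 × 1/2 = 126.5
  albino: 253 × 1/2 = 126.5
χ² = Σ (O − E)² / E
  full-colored: (134 − 126.5)² / 126.5 = 0.4447
  albino: (119 − 126.5)² / 126.5 = 0.4447
χ² = 0.4447 + 0.4447 = 0.8894 ≈ 0.889

0.889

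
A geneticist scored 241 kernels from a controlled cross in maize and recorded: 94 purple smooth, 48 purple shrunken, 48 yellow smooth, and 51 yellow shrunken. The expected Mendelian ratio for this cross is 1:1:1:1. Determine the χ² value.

25.307

Total ratio parts = 4. Expected numbers out of 241:
  purple smooth: 241 × 1/4 = 60.25
  purple shrunken: 241 × 1/4 = 60.25
  yellow smooth: 241 × 1/4 = 60.25
  yellow shrunken: 241 × 1/4 = 60.25
χ² = Σ (O − E)² / E
  purple smooth: (94 − 60.25)² / 60.25 = 18.9056
  purple shrunken: (48 − 60.25)² / 60.25 = 2.4907
  yellow smooth: (48 − 60.25)² / 60.25 = 2.4907
  yellow shrunken: (51 − 60.25)² / 60.25 = 1.4201
χ² = 18.9056 + 2.4907 + 2.4907 + 1.4201 = 25.3071 ≈ 25.307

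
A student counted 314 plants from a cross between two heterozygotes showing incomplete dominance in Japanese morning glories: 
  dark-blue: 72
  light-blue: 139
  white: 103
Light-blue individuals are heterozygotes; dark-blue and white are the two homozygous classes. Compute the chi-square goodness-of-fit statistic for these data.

10.248

With incomplete dominance, a heterozygote × heterozygote cross gives a 1:2:1 phenotypic ratio.
Expected counts for N = 314 under a 1:2:1 ratio (total parts = 4):
  dark-blue: 314 × 1/4 = 78.5
  light-blue: 314 × 2/4 = 157
  white: 314 × 1/4 = 78.5
χ² = Σ (O − E)² / E
  dark-blue: (72 − 78.5)² / 78.5 = 0.5382
  light-blue: (139 − 157)² / 157 = 2.0637
  white: (103 − 78.5)² / 78.5 = 7.6465
χ² = 0.5382 + 2.0637 + 7.6465 = 10.2484 ≈ 10.248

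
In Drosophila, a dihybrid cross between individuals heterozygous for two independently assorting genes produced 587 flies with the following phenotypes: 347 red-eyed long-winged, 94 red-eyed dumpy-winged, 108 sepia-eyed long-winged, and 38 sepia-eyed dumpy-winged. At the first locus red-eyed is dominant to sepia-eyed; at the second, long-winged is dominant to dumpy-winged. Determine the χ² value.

A dihybrid F₂ with independent assortment and complete dominance at both loci gives a 9:3:3:1 phenotypic ratio.
Under the 9:3:3:1 hypothesis (Σ ratio = 16, N = 587):
  red-eyed long-winged: 587 × 9/16 = 330.1875
  red-eyed dumpy-winged: 587 × 3/16 = 110.0625
  sepia-eyed long-winged: 587 × 3/16 = 110.0625
  sepia-eyed dumpy-winged: 587 × 1/16 = 36.6875
χ² = Σ (O − E)² / E
  red-eyed long-winged: (347 − 330.1875)² / 330.1875 = 0.8561
  red-eyed dumpy-winged: (94 − 110.0625)² / 110.0625 = 2.3442
  sepia-eyed long-winged: (108 − 110.0625)² / 110.0625 = 0.0386
  sepia-eyed dumpy-winged: (38 − 36.6875)² / 36.6875 = 0.0470
χ² = 0.8561 + 2.3442 + 0.0386 + 0.0470 = 3.2859 ≈ 3.286

3.286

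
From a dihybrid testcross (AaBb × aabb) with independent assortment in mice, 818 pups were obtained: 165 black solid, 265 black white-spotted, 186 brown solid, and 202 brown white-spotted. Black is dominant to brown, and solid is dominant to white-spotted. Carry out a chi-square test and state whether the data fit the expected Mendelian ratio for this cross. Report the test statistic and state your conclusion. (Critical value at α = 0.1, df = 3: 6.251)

27.232; not consistent

A dihybrid testcross with independent assortment gives a 1:1:1:1 ratio.
The 1:1:1:1 ratio has 4 parts, so with N = 818 the expected counts are:
  black solid: 818 × 1/4 = 204.5
  black white-spotted: 818 × 1/4 = 204.5
  brown solid: 818 × 1/4 = 204.5
  brown white-spotted: 818 × 1/4 = 204.5
χ² = Σ (O − E)² / E
  black solid: (165 − 204.5)² / 204.5 = 7.6296
  black white-spotted: (265 − 204.5)² / 204.5 = 17.8985
  brown solid: (186 − 204.5)² / 204.5 = 1.6736
  brown white-spotted: (202 − 204.5)² / 204.5 = 0.0306
χ² = 7.6296 + 17.8985 + 1.6736 + 0.0306 = 27.2323 ≈ 27.232
Degrees of freedom = 4 − 1 = 3; critical value at α = 0.1 is 6.251.
Since 27.232 > 6.251, we reject the null hypothesis — the data do not fit the 1:1:1:1 ratio.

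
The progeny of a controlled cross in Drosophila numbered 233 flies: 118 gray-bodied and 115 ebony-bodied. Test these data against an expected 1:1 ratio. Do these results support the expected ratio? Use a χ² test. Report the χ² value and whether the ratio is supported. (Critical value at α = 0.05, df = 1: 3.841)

Under the 1:1 hypothesis (Σ ratio = 2, N = 233):
  gray-bodied: 233 × 1/2 = 116.5
  ebony-bodied: 233 × 1/2 = 116.5
χ² = Σ (O − E)² / E
  gray-bodied: (118 − 116.5)² / 116.5 = 0.0193
  ebony-bodied: (115 − 116.5)² / 116.5 = 0.0193
χ² = 0.0193 + 0.0193 = 0.0386 ≈ 0.039
Degrees of freedom = 2 − 1 = 1; critical value at α = 0.05 is 3.841.
Since 0.039 < 3.841, we fail to reject the null hypothesis — the data are consistent with the 1:1 ratio.

0.039; consistent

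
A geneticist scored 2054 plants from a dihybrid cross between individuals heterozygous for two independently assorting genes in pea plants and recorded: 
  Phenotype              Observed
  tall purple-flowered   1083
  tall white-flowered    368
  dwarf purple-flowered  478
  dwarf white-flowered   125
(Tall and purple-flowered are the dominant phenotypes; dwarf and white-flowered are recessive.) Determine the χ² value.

27.781

A dihybrid F₂ with independent assortment and complete dominance at both loci gives a 9:3:3:1 phenotypic ratio.
Expected counts for N = 2054 under a 9:3:3:1 ratio (total parts = 16):
  tall purple-flowered: 2054 × 9/16 = 1155.375
  tall white-flowered: 2054 × 3/16 = 385.125
  dwarf purple-flowered: 2054 × 3/16 = 385.125
  dwarf white-flowered: 2054 × 1/16 = 128.375
χ² = Σ (O − E)² / E
  tall purple-flowered: (1083 − 1155.375)² / 1155.375 = 4.5337
  tall white-flowered: (368 − 385.125)² / 385.125 = 0.7615
  dwarf purple-flowered: (478 − 385.125)² / 385.125 = 22.3973
  dwarf white-flowered: (125 − 128.375)² / 128.375 = 0.0887
χ² = 4.5337 + 0.7615 + 22.3973 + 0.0887 = 27.7812 ≈ 27.781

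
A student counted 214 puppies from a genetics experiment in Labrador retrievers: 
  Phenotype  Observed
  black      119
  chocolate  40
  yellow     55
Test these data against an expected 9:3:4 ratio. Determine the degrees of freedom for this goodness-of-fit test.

A goodness-of-fit test with 3 phenotype classes has df = 3 − 1 = 2.

2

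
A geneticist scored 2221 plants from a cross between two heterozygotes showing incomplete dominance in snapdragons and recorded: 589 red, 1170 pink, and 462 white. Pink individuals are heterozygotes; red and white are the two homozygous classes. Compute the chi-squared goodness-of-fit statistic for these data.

With incomplete dominance, a heterozygote × heterozygote cross gives a 1:2:1 phenotypic ratio.
Expected counts for N = 2221 under a 1:2:1 ratio (total parts = 4):
  red: 2221 × 1/4 = 555.25
  pink: 2221 × 2/4 = 1110.5
  white: 2221 × 1/4 = 555.25
χ² = Σ (O − E)² / E
  red: (589 − 555.25)² / 555.25 = 2.0514
  pink: (1170 − 1110.5)² / 1110.5 = 3.1880
  white: (462 − 555.25)² / 555.25 = 15.6606
χ² = 2.0514 + 3.1880 + 15.6606 = 20.900

20.900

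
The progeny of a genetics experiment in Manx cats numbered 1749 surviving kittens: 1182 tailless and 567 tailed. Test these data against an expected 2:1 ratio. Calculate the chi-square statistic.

Under the 2:1 hypothesis (Σ ratio = 3, N = 1749):
  tailless: 1749 × 2/3 = 1166
  tailed: 1749 × 1/3 = 583
χ² = Σ (O − E)² / E
  tailless: (1182 − 1166)² / 1166 = 0.2196
  tailed: (567 − 583)² / 583 = 0.4391
χ² = 0.2196 + 0.4391 = 0.6587 ≈ 0.659

0.659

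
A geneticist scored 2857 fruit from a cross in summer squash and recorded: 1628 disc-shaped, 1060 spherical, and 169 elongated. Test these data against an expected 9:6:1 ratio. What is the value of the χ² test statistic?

Under the 9:6:1 hypothesis (Σ ratio = 16, N = 2857):
  disc-shaped: 2857 × 9/16 = 1607.0625
  spherical: 2857 × 6/16 = 1071.375
  elongated: 2857 × 1/16 = 178.5625
χ² = Σ (O − E)² / E
  disc-shaped: (1628 − 1607.0625)² / 1607.0625 = 0.2728
  spherical: (1060 − 1071.375)² / 1071.375 = 0.1208
  elongated: (169 − 178.5625)² / 178.5625 = 0.5121
χ² = 0.2728 + 0.1208 + 0.5121 = 0.9057 ≈ 0.906

0.906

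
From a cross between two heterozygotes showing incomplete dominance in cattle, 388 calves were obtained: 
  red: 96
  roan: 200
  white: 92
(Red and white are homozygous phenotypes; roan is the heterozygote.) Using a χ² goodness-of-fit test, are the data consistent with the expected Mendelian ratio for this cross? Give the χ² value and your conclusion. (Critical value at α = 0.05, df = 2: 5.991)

With incomplete dominance, a heterozygote × heterozygote cross gives a 1:2:1 phenotypic ratio.
Under the 1:2:1 hypothesis (Σ ratio = 4, N = 388):
  red: 388 × 1/4 = 97
  roan: 388 × 2/4 = 194
  white: 388 × 1/4 = 97
χ² = Σ (O − E)² / E
  red: (96 − 97)² / 97 = 0.0103
  roan: (200 − 194)² / 194 = 0.1856
  white: (92 − 97)² / 97 = 0.2577
χ² = 0.0103 + 0.1856 + 0.2577 = 0.4536 ≈ 0.454
Degrees of freedom = 3 − 1 = 2; critical value at α = 0.05 is 5.991.
Since 0.454 < 5.991, we fail to reject the null hypothesis — the data are consistent with the 1:2:1 ratio.

0.454; consistent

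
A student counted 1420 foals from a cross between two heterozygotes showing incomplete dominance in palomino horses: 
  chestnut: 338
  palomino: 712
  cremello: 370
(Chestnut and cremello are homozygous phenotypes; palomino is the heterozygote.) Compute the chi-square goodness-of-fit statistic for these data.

1.454

With incomplete dominance, a heterozygote × heterozygote cross gives a 1:2:1 phenotypic ratio.
Expected counts for N = 1420 under a 1:2:1 ratio (total parts = 4):
  chestnut: 1420 × 1/4 = 355
  palomino: 1420 × 2/4 = 710
  cremello: 1420 × 1/4 = 355
χ² = Σ (O − E)² / E
  chestnut: (338 − 355)² / 355 = 0.8141
  palomino: (712 − 710)² / 710 = 0.0056
  cremello: (370 − 355)² / 355 = 0.6338
χ² = 0.8141 + 0.0056 + 0.6338 = 1.4535 ≈ 1.454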